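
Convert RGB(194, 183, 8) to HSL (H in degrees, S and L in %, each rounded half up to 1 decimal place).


Normalize: R'=194/255≈0.7608, G'=183/255≈0.7176, B'=8/255≈0.0314
Max=194/255, Min=8/255, Δ=Max-Min=186/255
L = (Max+Min)/2 = (194+8)/510 = 202/510 = 0.39607… → L = 39.6%
L ≤ 0.5 → S = Δ/(Max+Min) = 186/(194+8) = 186/202 = 0.92079… → S = 92.1%
(the 1/255 factors cancel in S and H, so raw channel differences can be used)
Max is R' → H = 60 × (((G-B)/Δ) mod 6) = 60 × (((183-8)/186) mod 6)
  175/186 = 0.9408…
  H = 60 × 0.9408… = 56.451…° → H = 56.5°
= HSL(56.5°, 92.1%, 39.6%)


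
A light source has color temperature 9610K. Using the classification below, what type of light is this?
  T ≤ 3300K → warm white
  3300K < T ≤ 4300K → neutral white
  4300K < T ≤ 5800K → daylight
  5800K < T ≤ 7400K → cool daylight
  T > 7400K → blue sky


Temperature: 9610K
9610K > 7400K → blue sky
Classification: blue sky


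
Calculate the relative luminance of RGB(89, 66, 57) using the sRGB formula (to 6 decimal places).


Linearize each channel (sRGB transfer function): c = v/255; c_lin = c/12.92 if c ≤ 0.04045, else ((c+0.055)/1.055)^2.4
  R: 89/255 ≈ 0.349020 > 0.04045 → ((0.349020+0.055)/1.055)^2.4 ≈ 0.099899
  G: 66/255 ≈ 0.258824 > 0.04045 → ((0.258824+0.055)/1.055)^2.4 ≈ 0.054480
  B: 57/255 ≈ 0.223529 > 0.04045 → ((0.223529+0.055)/1.055)^2.4 ≈ 0.040915
R_lin = 0.099899, G_lin = 0.054480, B_lin = 0.040915
L = 0.2126×R + 0.7152×G + 0.0722×B
L = 0.2126×0.099899 + 0.7152×0.054480 + 0.0722×0.040915
L ≈ 0.063157


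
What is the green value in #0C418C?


Color: #0C418C
R = 0C = 12
G = 41 = 65
B = 8C = 140
Green = 65


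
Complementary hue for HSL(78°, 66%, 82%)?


Complement = opposite side of color wheel = hue + 180°
H' = (78 + 180) mod 360 = 258°
S and L unchanged.
= HSL(258°, 66%, 82%)


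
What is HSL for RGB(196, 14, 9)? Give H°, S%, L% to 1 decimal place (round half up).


Normalize: R'=196/255≈0.7686, G'=14/255≈0.0549, B'=9/255≈0.0353
Max=196/255, Min=9/255, Δ=Max-Min=187/255
L = (Max+Min)/2 = (196+9)/510 = 205/510 = 0.40196… → L = 40.2%
L ≤ 0.5 → S = Δ/(Max+Min) = 187/(196+9) = 187/205 = 0.91219… → S = 91.2%
(the 1/255 factors cancel in S and H, so raw channel differences can be used)
Max is R' → H = 60 × (((G-B)/Δ) mod 6) = 60 × (((14-9)/187) mod 6)
  5/187 = 0.0267…
  H = 60 × 0.0267… = 1.604…° → H = 1.6°
= HSL(1.6°, 91.2%, 40.2%)


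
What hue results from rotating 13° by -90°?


New hue = (H + rotation) mod 360
New hue = (13 -90) mod 360
= -77 mod 360
= 283°


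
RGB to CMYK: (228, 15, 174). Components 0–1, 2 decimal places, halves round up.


R'=228/255≈0.8941, G'=15/255≈0.0588, B'=174/255≈0.6824
K = 1 - max(R',G',B') = 1 - 228/255 = 27/255 = 0.10588… → 0.11
(1-R'-K)/(1-K) simplifies to (max-R)/max with max = 228:
C = (228-228)/228 = 0/228 = 0 → 0.00
M = (228-15)/228 = 213/228 = 0.93421… → 0.93
Y = (228-174)/228 = 54/228 = 0.23684… → 0.24
= CMYK(0.00, 0.93, 0.24, 0.11)


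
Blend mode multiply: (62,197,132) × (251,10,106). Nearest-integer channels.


Multiply: C = A×B/255, rounded to nearest integer
R: 62×251/255 = 15562/255 ≈ 61.027 → 61
G: 197×10/255 = 1970/255 ≈ 7.725 → 8
B: 132×106/255 = 13992/255 ≈ 54.871 → 55
= RGB(61, 8, 55)


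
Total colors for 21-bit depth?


Colors = 2^bits = 2^21
= 2,097,152 colors


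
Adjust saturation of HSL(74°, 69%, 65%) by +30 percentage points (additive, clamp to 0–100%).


Original S = 69%
Adjustment = +30 percentage points
New S = 69 + (30) = 99
Clamp to [0, 100] → 99
= HSL(74°, 99%, 65%)


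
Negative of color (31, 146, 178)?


Invert: (255-R, 255-G, 255-B)
R: 255-31 = 224
G: 255-146 = 109
B: 255-178 = 77
= RGB(224, 109, 77)


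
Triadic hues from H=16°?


Triadic: equally spaced at 120° intervals
H1 = 16°
H2 = (16 + 120) mod 360 = 136°
H3 = (16 + 240) mod 360 = 256°
Triadic = 16°, 136°, 256°


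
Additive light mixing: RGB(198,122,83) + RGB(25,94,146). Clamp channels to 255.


Additive: each channel = min(255, C₁+C₂)
R: 198+25 = 223 → 223
G: 122+94 = 216 → 216
B: 83+146 = 229 → 229
= RGB(223, 216, 229)


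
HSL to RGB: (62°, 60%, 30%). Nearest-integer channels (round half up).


H=62°, S=0.60, L=0.30
C = (1-|2L-1|)×S = (1-|-0.40|)×0.60 = 0.36
H' = H/60 = 62/60 ≈ 1.0333; X = C×(1-|H' mod 2 - 1|) = 0.348
m = L - C/2 = 0.30 - 0.18 = 0.12
Sector ⌊H'⌋ = 1 → (R',G',B') = (0.348, 0.36, 0.0)
RGB = ((R'+m)×255, (G'+m)×255, (B'+m)×255) = (119.34, 122.4, 30.6)
Round half up → RGB(119, 122, 31)


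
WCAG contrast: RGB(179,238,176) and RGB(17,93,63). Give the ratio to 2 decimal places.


Linearize each sRGB channel c=v/255: c/12.92 if c ≤ 0.04045 else ((c+0.055)/1.055)^2.4
L = 0.2126×R_lin + 0.7152×G_lin + 0.0722×B_lin
Color 1 (179,238,176):
  R=179: 179/255≈0.7020 > 0.04045 → ((0.7020+0.055)/1.055)^2.4 ≈ 0.45079
  G=238: 238/255≈0.9333 > 0.04045 → ((0.9333+0.055)/1.055)^2.4 ≈ 0.85499
  B=176: 176/255≈0.6902 > 0.04045 → ((0.6902+0.055)/1.055)^2.4 ≈ 0.43415
  L1 = 0.2126×0.45079 + 0.7152×0.85499 + 0.0722×0.43415 ≈ 0.73867
Color 2 (17,93,63):
  R=17: 17/255≈0.0667 > 0.04045 → ((0.0667+0.055)/1.055)^2.4 ≈ 0.00561
  G=93: 93/255≈0.3647 > 0.04045 → ((0.3647+0.055)/1.055)^2.4 ≈ 0.10946
  B=63: 63/255≈0.2471 > 0.04045 → ((0.2471+0.055)/1.055)^2.4 ≈ 0.04971
  L2 = 0.2126×0.00561 + 0.7152×0.10946 + 0.0722×0.04971 ≈ 0.08307
Lighter = 0.73867, Darker = 0.08307
Ratio = (L_lighter + 0.05) / (L_darker + 0.05)
Ratio = (0.73867 + 0.05) / (0.08307 + 0.05) = 0.78867 / 0.13307 ≈ 5.9269
Ratio ≈ 5.93:1


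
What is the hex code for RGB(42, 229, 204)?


R = 42 → 2A (hex)
G = 229 → E5 (hex)
B = 204 → CC (hex)
Hex = #2AE5CC


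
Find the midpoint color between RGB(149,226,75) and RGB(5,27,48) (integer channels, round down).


Midpoint: each channel = ⌊(C₁+C₂)/2⌋
R: ⌊(149+5)/2⌋ = 77
G: ⌊(226+27)/2⌋ = 126
B: ⌊(75+48)/2⌋ = 61
= RGB(77, 126, 61)


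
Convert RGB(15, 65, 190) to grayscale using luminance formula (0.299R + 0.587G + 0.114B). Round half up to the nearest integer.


Gray = 0.299×R + 0.587×G + 0.114×B
Gray = 0.299×15 + 0.587×65 + 0.114×190
Gray = 4.485 + 38.155 + 21.660
Gray = 64.300 → round half up → 64
Gray = 64


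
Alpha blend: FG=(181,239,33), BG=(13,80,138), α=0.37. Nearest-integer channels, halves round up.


C = α×F + (1-α)×B, with 1-α = 0.63
R: 0.37×181 + 0.63×13 = 66.97 + 8.19 = 75.16 → 75
G: 0.37×239 + 0.63×80 = 88.43 + 50.40 = 138.83 → 139
B: 0.37×33 + 0.63×138 = 12.21 + 86.94 = 99.15 → 99
= RGB(75, 139, 99)


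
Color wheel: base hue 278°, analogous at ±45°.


Base hue: 278°
Left analog: (278 - 45) mod 360 = 233°
Right analog: (278 + 45) mod 360 = 323°
Analogous hues = 233° and 323°


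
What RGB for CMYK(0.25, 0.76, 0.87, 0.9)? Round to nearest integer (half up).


R = 255 × (1-C) × (1-K) = 255 × 0.75 × 0.10 = 19.125 → 19
G = 255 × (1-M) × (1-K) = 255 × 0.24 × 0.10 = 6.12 → 6
B = 255 × (1-Y) × (1-K) = 255 × 0.13 × 0.10 = 3.315 → 3
= RGB(19, 6, 3)


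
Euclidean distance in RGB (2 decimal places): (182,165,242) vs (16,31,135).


d = √[(R₁-R₂)² + (G₁-G₂)² + (B₁-B₂)²]
d = √[(182-16)² + (165-31)² + (242-135)²]
d = √[27556 + 17956 + 11449]
d = √56961
d ≈ 238.67


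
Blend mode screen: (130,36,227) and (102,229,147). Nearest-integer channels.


Screen: C = 255 - (255-A)×(255-B)/255, rounded to nearest integer
R: 255 - (255-130)×(255-102)/255 = 255 - 19125/255 ≈ 255 - 75.000 = 180.000 → 180
G: 255 - (255-36)×(255-229)/255 = 255 - 5694/255 ≈ 255 - 22.329 = 232.671 → 233
B: 255 - (255-227)×(255-147)/255 = 255 - 3024/255 ≈ 255 - 11.859 = 243.141 → 243
= RGB(180, 233, 243)


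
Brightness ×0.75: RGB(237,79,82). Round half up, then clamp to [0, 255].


Multiply each channel by 0.75, round half up, clamp to [0, 255]
R: 237×0.75 = 177.75 → round → 178
G: 79×0.75 = 59.25 → round → 59
B: 82×0.75 = 61.5 → round → 62
= RGB(178, 59, 62)


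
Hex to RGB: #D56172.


D5 → 213 (R)
61 → 97 (G)
72 → 114 (B)
= RGB(213, 97, 114)


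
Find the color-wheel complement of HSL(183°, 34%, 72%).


Complement = opposite side of color wheel = hue + 180°
H' = (183 + 180) mod 360 = 3°
S and L unchanged.
= HSL(3°, 34%, 72%)


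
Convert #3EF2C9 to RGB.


3E → 62 (R)
F2 → 242 (G)
C9 → 201 (B)
= RGB(62, 242, 201)


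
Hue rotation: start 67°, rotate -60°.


New hue = (H + rotation) mod 360
New hue = (67 -60) mod 360
= 7 mod 360
= 7°


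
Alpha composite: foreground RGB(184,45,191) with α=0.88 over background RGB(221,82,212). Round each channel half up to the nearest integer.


C = α×F + (1-α)×B, with 1-α = 0.12
R: 0.88×184 + 0.12×221 = 161.92 + 26.52 = 188.44 → 188
G: 0.88×45 + 0.12×82 = 39.60 + 9.84 = 49.44 → 49
B: 0.88×191 + 0.12×212 = 168.08 + 25.44 = 193.52 → 194
= RGB(188, 49, 194)


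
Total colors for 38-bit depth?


Colors = 2^bits = 2^38
= 274,877,906,944 colors


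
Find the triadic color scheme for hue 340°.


Triadic: equally spaced at 120° intervals
H1 = 340°
H2 = (340 + 120) mod 360 = 100°
H3 = (340 + 240) mod 360 = 220°
Triadic = 340°, 100°, 220°


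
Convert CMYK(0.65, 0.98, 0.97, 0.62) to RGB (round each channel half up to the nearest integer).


R = 255 × (1-C) × (1-K) = 255 × 0.35 × 0.38 = 33.915 → 34
G = 255 × (1-M) × (1-K) = 255 × 0.02 × 0.38 = 1.938 → 2
B = 255 × (1-Y) × (1-K) = 255 × 0.03 × 0.38 = 2.907 → 3
= RGB(34, 2, 3)


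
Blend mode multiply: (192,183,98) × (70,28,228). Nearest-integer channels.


Multiply: C = A×B/255, rounded to nearest integer
R: 192×70/255 = 13440/255 ≈ 52.706 → 53
G: 183×28/255 = 5124/255 ≈ 20.094 → 20
B: 98×228/255 = 22344/255 ≈ 87.624 → 88
= RGB(53, 20, 88)


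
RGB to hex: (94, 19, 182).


R = 94 → 5E (hex)
G = 19 → 13 (hex)
B = 182 → B6 (hex)
Hex = #5E13B6


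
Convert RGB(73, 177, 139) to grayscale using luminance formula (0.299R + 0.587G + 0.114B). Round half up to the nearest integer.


Gray = 0.299×R + 0.587×G + 0.114×B
Gray = 0.299×73 + 0.587×177 + 0.114×139
Gray = 21.827 + 103.899 + 15.846
Gray = 141.572 → round half up → 142
Gray = 142


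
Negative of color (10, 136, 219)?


Invert: (255-R, 255-G, 255-B)
R: 255-10 = 245
G: 255-136 = 119
B: 255-219 = 36
= RGB(245, 119, 36)


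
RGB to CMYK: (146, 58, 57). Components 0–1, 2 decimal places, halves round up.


R'=146/255≈0.5725, G'=58/255≈0.2275, B'=57/255≈0.2235
K = 1 - max(R',G',B') = 1 - 146/255 = 109/255 = 0.42745… → 0.43
(1-R'-K)/(1-K) simplifies to (max-R)/max with max = 146:
C = (146-146)/146 = 0/146 = 0 → 0.00
M = (146-58)/146 = 88/146 = 0.60273… → 0.60
Y = (146-57)/146 = 89/146 = 0.60958… → 0.61
= CMYK(0.00, 0.60, 0.61, 0.43)


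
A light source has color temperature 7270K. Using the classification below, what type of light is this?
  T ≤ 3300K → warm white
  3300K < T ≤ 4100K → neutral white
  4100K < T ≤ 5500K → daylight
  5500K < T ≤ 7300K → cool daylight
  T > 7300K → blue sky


Temperature: 7270K
5500K < 7270K ≤ 7300K → cool daylight
Classification: cool daylight


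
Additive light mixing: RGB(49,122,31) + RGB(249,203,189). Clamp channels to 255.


Additive: each channel = min(255, C₁+C₂)
R: 49+249 = 298 → 255
G: 122+203 = 325 → 255
B: 31+189 = 220 → 220
= RGB(255, 255, 220)


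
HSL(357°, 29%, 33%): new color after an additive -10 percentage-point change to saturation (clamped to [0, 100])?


Original S = 29%
Adjustment = -10 percentage points
New S = 29 + (-10) = 19
Clamp to [0, 100] → 19
= HSL(357°, 19%, 33%)


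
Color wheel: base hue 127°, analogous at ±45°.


Base hue: 127°
Left analog: (127 - 45) mod 360 = 82°
Right analog: (127 + 45) mod 360 = 172°
Analogous hues = 82° and 172°


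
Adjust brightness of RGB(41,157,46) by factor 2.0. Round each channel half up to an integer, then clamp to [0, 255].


Multiply each channel by 2.0, round half up, clamp to [0, 255]
R: 41×2.0 = 82
G: 157×2.0 = 314 → clamp → 255
B: 46×2.0 = 92
= RGB(82, 255, 92)


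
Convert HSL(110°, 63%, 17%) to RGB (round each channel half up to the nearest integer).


H=110°, S=0.63, L=0.17
C = (1-|2L-1|)×S = (1-|-0.66|)×0.63 = 0.2142
H' = H/60 = 110/60 ≈ 1.8333; X = C×(1-|H' mod 2 - 1|) = 0.0357
m = L - C/2 = 0.17 - 0.1071 = 0.0629
Sector ⌊H'⌋ = 1 → (R',G',B') = (0.0357, 0.2142, 0.0)
RGB = ((R'+m)×255, (G'+m)×255, (B'+m)×255) = (25.143, 70.6605, 16.0395)
Round half up → RGB(25, 71, 16)


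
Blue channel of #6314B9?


Color: #6314B9
R = 63 = 99
G = 14 = 20
B = B9 = 185
Blue = 185


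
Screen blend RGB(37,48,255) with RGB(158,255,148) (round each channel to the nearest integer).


Screen: C = 255 - (255-A)×(255-B)/255, rounded to nearest integer
R: 255 - (255-37)×(255-158)/255 = 255 - 21146/255 ≈ 255 - 82.925 = 172.075 → 172
G: 255 - (255-48)×(255-255)/255 = 255 - 0/255 ≈ 255 - 0.000 = 255.000 → 255
B: 255 - (255-255)×(255-148)/255 = 255 - 0/255 ≈ 255 - 0.000 = 255.000 → 255
= RGB(172, 255, 255)


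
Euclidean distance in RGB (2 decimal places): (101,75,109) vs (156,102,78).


d = √[(R₁-R₂)² + (G₁-G₂)² + (B₁-B₂)²]
d = √[(101-156)² + (75-102)² + (109-78)²]
d = √[3025 + 729 + 961]
d = √4715
d ≈ 68.67


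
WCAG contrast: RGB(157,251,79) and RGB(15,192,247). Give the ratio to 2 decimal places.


Linearize each sRGB channel c=v/255: c/12.92 if c ≤ 0.04045 else ((c+0.055)/1.055)^2.4
L = 0.2126×R_lin + 0.7152×G_lin + 0.0722×B_lin
Color 1 (157,251,79):
  R=157: 157/255≈0.6157 > 0.04045 → ((0.6157+0.055)/1.055)^2.4 ≈ 0.33716
  G=251: 251/255≈0.9843 > 0.04045 → ((0.9843+0.055)/1.055)^2.4 ≈ 0.96469
  B=79: 79/255≈0.3098 > 0.04045 → ((0.3098+0.055)/1.055)^2.4 ≈ 0.07819
  L1 = 0.2126×0.33716 + 0.7152×0.96469 + 0.0722×0.07819 ≈ 0.76727
Color 2 (15,192,247):
  R=15: 15/255≈0.0588 > 0.04045 → ((0.0588+0.055)/1.055)^2.4 ≈ 0.00478
  G=192: 192/255≈0.7529 > 0.04045 → ((0.7529+0.055)/1.055)^2.4 ≈ 0.52712
  B=247: 247/255≈0.9686 > 0.04045 → ((0.9686+0.055)/1.055)^2.4 ≈ 0.93011
  L2 = 0.2126×0.00478 + 0.7152×0.52712 + 0.0722×0.93011 ≈ 0.44516
Lighter = 0.76727, Darker = 0.44516
Ratio = (L_lighter + 0.05) / (L_darker + 0.05)
Ratio = (0.76727 + 0.05) / (0.44516 + 0.05) = 0.81727 / 0.49516 ≈ 1.6505
Ratio ≈ 1.65:1


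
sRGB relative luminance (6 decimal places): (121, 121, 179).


Linearize each channel (sRGB transfer function): c = v/255; c_lin = c/12.92 if c ≤ 0.04045, else ((c+0.055)/1.055)^2.4
  R: 121/255 ≈ 0.474510 > 0.04045 → ((0.474510+0.055)/1.055)^2.4 ≈ 0.191202
  G: 121/255 ≈ 0.474510 > 0.04045 → ((0.474510+0.055)/1.055)^2.4 ≈ 0.191202
  B: 179/255 ≈ 0.701961 > 0.04045 → ((0.701961+0.055)/1.055)^2.4 ≈ 0.450786
R_lin = 0.191202, G_lin = 0.191202, B_lin = 0.450786
L = 0.2126×R + 0.7152×G + 0.0722×B
L = 0.2126×0.191202 + 0.7152×0.191202 + 0.0722×0.450786
L ≈ 0.209944


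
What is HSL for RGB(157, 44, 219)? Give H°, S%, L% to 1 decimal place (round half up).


Normalize: R'=157/255≈0.6157, G'=44/255≈0.1725, B'=219/255≈0.8588
Max=219/255, Min=44/255, Δ=Max-Min=175/255
L = (Max+Min)/2 = (219+44)/510 = 263/510 = 0.51568… → L = 51.6%
L > 0.5 → S = Δ/(2-Max-Min) = 175/(510-219-44) = 175/247 = 0.70850… → S = 70.9%
(the 1/255 factors cancel in S and H, so raw channel differences can be used)
Max is B' → H = 60 × ((R-G)/Δ + 4) = 60 × ((157-44)/175 + 4)
  113/175 + 4 = 0.6457… + 4 = 4.6457…
  H = 60 × 4.6457… = 278.742…° → H = 278.7°
= HSL(278.7°, 70.9%, 51.6%)


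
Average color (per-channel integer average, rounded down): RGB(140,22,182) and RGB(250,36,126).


Midpoint: each channel = ⌊(C₁+C₂)/2⌋
R: ⌊(140+250)/2⌋ = 195
G: ⌊(22+36)/2⌋ = 29
B: ⌊(182+126)/2⌋ = 154
= RGB(195, 29, 154)


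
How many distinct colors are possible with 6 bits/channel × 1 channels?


Total bits = 6 bits/channel × 1 channels = 6 bits
Distinct colors = 2^6
= 64 colors


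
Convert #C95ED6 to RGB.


C9 → 201 (R)
5E → 94 (G)
D6 → 214 (B)
= RGB(201, 94, 214)


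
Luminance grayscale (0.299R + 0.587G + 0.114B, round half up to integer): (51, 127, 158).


Gray = 0.299×R + 0.587×G + 0.114×B
Gray = 0.299×51 + 0.587×127 + 0.114×158
Gray = 15.249 + 74.549 + 18.012
Gray = 107.810 → round half up → 108
Gray = 108


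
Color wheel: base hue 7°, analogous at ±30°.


Base hue: 7°
Left analog: (7 - 30) mod 360 = 337°
Right analog: (7 + 30) mod 360 = 37°
Analogous hues = 337° and 37°


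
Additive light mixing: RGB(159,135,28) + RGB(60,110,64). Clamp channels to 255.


Additive: each channel = min(255, C₁+C₂)
R: 159+60 = 219 → 219
G: 135+110 = 245 → 245
B: 28+64 = 92 → 92
= RGB(219, 245, 92)


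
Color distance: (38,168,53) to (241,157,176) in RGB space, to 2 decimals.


d = √[(R₁-R₂)² + (G₁-G₂)² + (B₁-B₂)²]
d = √[(38-241)² + (168-157)² + (53-176)²]
d = √[41209 + 121 + 15129]
d = √56459
d ≈ 237.61


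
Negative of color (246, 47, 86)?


Invert: (255-R, 255-G, 255-B)
R: 255-246 = 9
G: 255-47 = 208
B: 255-86 = 169
= RGB(9, 208, 169)


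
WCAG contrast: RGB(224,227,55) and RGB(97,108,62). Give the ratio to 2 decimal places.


Linearize each sRGB channel c=v/255: c/12.92 if c ≤ 0.04045 else ((c+0.055)/1.055)^2.4
L = 0.2126×R_lin + 0.7152×G_lin + 0.0722×B_lin
Color 1 (224,227,55):
  R=224: 224/255≈0.8784 > 0.04045 → ((0.8784+0.055)/1.055)^2.4 ≈ 0.74540
  G=227: 227/255≈0.8902 > 0.04045 → ((0.8902+0.055)/1.055)^2.4 ≈ 0.76815
  B=55: 55/255≈0.2157 > 0.04045 → ((0.2157+0.055)/1.055)^2.4 ≈ 0.03820
  L1 = 0.2126×0.74540 + 0.7152×0.76815 + 0.0722×0.03820 ≈ 0.71061
Color 2 (97,108,62):
  R=97: 97/255≈0.3804 > 0.04045 → ((0.3804+0.055)/1.055)^2.4 ≈ 0.11954
  G=108: 108/255≈0.4235 > 0.04045 → ((0.4235+0.055)/1.055)^2.4 ≈ 0.14996
  B=62: 62/255≈0.2431 > 0.04045 → ((0.2431+0.055)/1.055)^2.4 ≈ 0.04817
  L2 = 0.2126×0.11954 + 0.7152×0.14996 + 0.0722×0.04817 ≈ 0.13614
Lighter = 0.71061, Darker = 0.13614
Ratio = (L_lighter + 0.05) / (L_darker + 0.05)
Ratio = (0.71061 + 0.05) / (0.13614 + 0.05) = 0.76061 / 0.18614 ≈ 4.0862
Ratio ≈ 4.09:1


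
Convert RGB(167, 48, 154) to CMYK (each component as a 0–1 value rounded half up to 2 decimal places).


R'=167/255≈0.6549, G'=48/255≈0.1882, B'=154/255≈0.6039
K = 1 - max(R',G',B') = 1 - 167/255 = 88/255 = 0.34509… → 0.35
(1-R'-K)/(1-K) simplifies to (max-R)/max with max = 167:
C = (167-167)/167 = 0/167 = 0 → 0.00
M = (167-48)/167 = 119/167 = 0.71257… → 0.71
Y = (167-154)/167 = 13/167 = 0.07784… → 0.08
= CMYK(0.00, 0.71, 0.08, 0.35)


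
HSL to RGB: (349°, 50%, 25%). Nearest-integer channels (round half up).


H=349°, S=0.50, L=0.25
C = (1-|2L-1|)×S = (1-|-0.50|)×0.50 = 0.25
H' = H/60 = 349/60 ≈ 5.8167; X = C×(1-|H' mod 2 - 1|) ≈ 0.0458
m = L - C/2 = 0.25 - 0.125 = 0.125
Sector ⌊H'⌋ = 5 → (R',G',B') = (0.25, 0.0, ≈0.0458)
RGB = ((R'+m)×255, (G'+m)×255, (B'+m)×255) = (95.625, 31.875, 43.5625)
Round half up → RGB(96, 32, 44)


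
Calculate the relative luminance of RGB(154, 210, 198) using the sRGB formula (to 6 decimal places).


Linearize each channel (sRGB transfer function): c = v/255; c_lin = c/12.92 if c ≤ 0.04045, else ((c+0.055)/1.055)^2.4
  R: 154/255 ≈ 0.603922 > 0.04045 → ((0.603922+0.055)/1.055)^2.4 ≈ 0.323143
  G: 210/255 ≈ 0.823529 > 0.04045 → ((0.823529+0.055)/1.055)^2.4 ≈ 0.644480
  B: 198/255 ≈ 0.776471 > 0.04045 → ((0.776471+0.055)/1.055)^2.4 ≈ 0.564712
R_lin = 0.323143, G_lin = 0.644480, B_lin = 0.564712
L = 0.2126×R + 0.7152×G + 0.0722×B
L = 0.2126×0.323143 + 0.7152×0.644480 + 0.0722×0.564712
L ≈ 0.570404


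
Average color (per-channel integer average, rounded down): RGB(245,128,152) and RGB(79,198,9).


Midpoint: each channel = ⌊(C₁+C₂)/2⌋
R: ⌊(245+79)/2⌋ = 162
G: ⌊(128+198)/2⌋ = 163
B: ⌊(152+9)/2⌋ = 80
= RGB(162, 163, 80)


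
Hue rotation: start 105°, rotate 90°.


New hue = (H + rotation) mod 360
New hue = (105 + 90) mod 360
= 195 mod 360
= 195°


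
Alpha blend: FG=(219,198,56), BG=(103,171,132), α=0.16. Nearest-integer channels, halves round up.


C = α×F + (1-α)×B, with 1-α = 0.84
R: 0.16×219 + 0.84×103 = 35.04 + 86.52 = 121.56 → 122
G: 0.16×198 + 0.84×171 = 31.68 + 143.64 = 175.32 → 175
B: 0.16×56 + 0.84×132 = 8.96 + 110.88 = 119.84 → 120
= RGB(122, 175, 120)


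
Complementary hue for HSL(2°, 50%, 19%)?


Complement = opposite side of color wheel = hue + 180°
H' = (2 + 180) mod 360 = 182°
S and L unchanged.
= HSL(182°, 50%, 19%)


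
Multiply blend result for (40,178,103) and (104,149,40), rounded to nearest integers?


Multiply: C = A×B/255, rounded to nearest integer
R: 40×104/255 = 4160/255 ≈ 16.314 → 16
G: 178×149/255 = 26522/255 ≈ 104.008 → 104
B: 103×40/255 = 4120/255 ≈ 16.157 → 16
= RGB(16, 104, 16)


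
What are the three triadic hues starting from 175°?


Triadic: equally spaced at 120° intervals
H1 = 175°
H2 = (175 + 120) mod 360 = 295°
H3 = (175 + 240) mod 360 = 55°
Triadic = 175°, 295°, 55°


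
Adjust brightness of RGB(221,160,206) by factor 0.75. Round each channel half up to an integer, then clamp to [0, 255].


Multiply each channel by 0.75, round half up, clamp to [0, 255]
R: 221×0.75 = 165.75 → round → 166
G: 160×0.75 = 120
B: 206×0.75 = 154.5 → round → 155
= RGB(166, 120, 155)


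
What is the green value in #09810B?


Color: #09810B
R = 09 = 9
G = 81 = 129
B = 0B = 11
Green = 129


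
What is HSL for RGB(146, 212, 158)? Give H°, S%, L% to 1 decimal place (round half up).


Normalize: R'=146/255≈0.5725, G'=212/255≈0.8314, B'=158/255≈0.6196
Max=212/255, Min=146/255, Δ=Max-Min=66/255
L = (Max+Min)/2 = (212+146)/510 = 358/510 = 0.70196… → L = 70.2%
L > 0.5 → S = Δ/(2-Max-Min) = 66/(510-212-146) = 66/152 = 0.43421… → S = 43.4%
(the 1/255 factors cancel in S and H, so raw channel differences can be used)
Max is G' → H = 60 × ((B-R)/Δ + 2) = 60 × ((158-146)/66 + 2)
  12/66 + 2 = 0.1818… + 2 = 2.1818…
  H = 60 × 2.1818… = 130.909…° → H = 130.9°
= HSL(130.9°, 43.4%, 70.2%)


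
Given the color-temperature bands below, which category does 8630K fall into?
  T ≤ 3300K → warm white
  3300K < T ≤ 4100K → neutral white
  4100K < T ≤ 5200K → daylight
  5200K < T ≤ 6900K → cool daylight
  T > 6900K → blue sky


Temperature: 8630K
8630K > 6900K → blue sky
Classification: blue sky


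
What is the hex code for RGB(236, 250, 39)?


R = 236 → EC (hex)
G = 250 → FA (hex)
B = 39 → 27 (hex)
Hex = #ECFA27


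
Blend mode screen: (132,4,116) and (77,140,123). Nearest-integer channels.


Screen: C = 255 - (255-A)×(255-B)/255, rounded to nearest integer
R: 255 - (255-132)×(255-77)/255 = 255 - 21894/255 ≈ 255 - 85.859 = 169.141 → 169
G: 255 - (255-4)×(255-140)/255 = 255 - 28865/255 ≈ 255 - 113.196 = 141.804 → 142
B: 255 - (255-116)×(255-123)/255 = 255 - 18348/255 ≈ 255 - 71.953 = 183.047 → 183
= RGB(169, 142, 183)


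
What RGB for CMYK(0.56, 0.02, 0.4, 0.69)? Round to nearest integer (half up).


R = 255 × (1-C) × (1-K) = 255 × 0.44 × 0.31 = 34.782 → 35
G = 255 × (1-M) × (1-K) = 255 × 0.98 × 0.31 = 77.469 → 77
B = 255 × (1-Y) × (1-K) = 255 × 0.60 × 0.31 = 47.43 → 47
= RGB(35, 77, 47)


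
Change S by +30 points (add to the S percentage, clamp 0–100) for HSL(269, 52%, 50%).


Original S = 52%
Adjustment = +30 percentage points
New S = 52 + (30) = 82
Clamp to [0, 100] → 82
= HSL(269°, 82%, 50%)


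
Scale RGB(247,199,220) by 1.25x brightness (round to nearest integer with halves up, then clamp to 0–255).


Multiply each channel by 1.25, round half up, clamp to [0, 255]
R: 247×1.25 = 308.75 → round → 309 → clamp → 255
G: 199×1.25 = 248.75 → round → 249
B: 220×1.25 = 275 → clamp → 255
= RGB(255, 249, 255)


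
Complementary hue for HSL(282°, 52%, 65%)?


Complement = opposite side of color wheel = hue + 180°
H' = (282 + 180) mod 360 = 102°
S and L unchanged.
= HSL(102°, 52%, 65%)


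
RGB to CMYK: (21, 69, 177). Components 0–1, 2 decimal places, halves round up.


R'=21/255≈0.0824, G'=69/255≈0.2706, B'=177/255≈0.6941
K = 1 - max(R',G',B') = 1 - 177/255 = 78/255 = 0.30588… → 0.31
(1-R'-K)/(1-K) simplifies to (max-R)/max with max = 177:
C = (177-21)/177 = 156/177 = 0.88135… → 0.88
M = (177-69)/177 = 108/177 = 0.61016… → 0.61
Y = (177-177)/177 = 0/177 = 0 → 0.00
= CMYK(0.88, 0.61, 0.00, 0.31)


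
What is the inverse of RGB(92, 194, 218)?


Invert: (255-R, 255-G, 255-B)
R: 255-92 = 163
G: 255-194 = 61
B: 255-218 = 37
= RGB(163, 61, 37)


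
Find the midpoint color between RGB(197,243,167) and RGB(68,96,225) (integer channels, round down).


Midpoint: each channel = ⌊(C₁+C₂)/2⌋
R: ⌊(197+68)/2⌋ = 132
G: ⌊(243+96)/2⌋ = 169
B: ⌊(167+225)/2⌋ = 196
= RGB(132, 169, 196)


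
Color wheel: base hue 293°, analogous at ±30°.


Base hue: 293°
Left analog: (293 - 30) mod 360 = 263°
Right analog: (293 + 30) mod 360 = 323°
Analogous hues = 263° and 323°


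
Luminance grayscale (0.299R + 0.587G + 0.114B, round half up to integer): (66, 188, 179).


Gray = 0.299×R + 0.587×G + 0.114×B
Gray = 0.299×66 + 0.587×188 + 0.114×179
Gray = 19.734 + 110.356 + 20.406
Gray = 150.496 → round half up → 150
Gray = 150


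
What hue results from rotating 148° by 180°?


New hue = (H + rotation) mod 360
New hue = (148 + 180) mod 360
= 328 mod 360
= 328°


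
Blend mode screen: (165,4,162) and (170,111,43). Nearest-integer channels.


Screen: C = 255 - (255-A)×(255-B)/255, rounded to nearest integer
R: 255 - (255-165)×(255-170)/255 = 255 - 7650/255 ≈ 255 - 30.000 = 225.000 → 225
G: 255 - (255-4)×(255-111)/255 = 255 - 36144/255 ≈ 255 - 141.741 = 113.259 → 113
B: 255 - (255-162)×(255-43)/255 = 255 - 19716/255 ≈ 255 - 77.318 = 177.682 → 178
= RGB(225, 113, 178)


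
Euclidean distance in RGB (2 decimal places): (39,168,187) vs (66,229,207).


d = √[(R₁-R₂)² + (G₁-G₂)² + (B₁-B₂)²]
d = √[(39-66)² + (168-229)² + (187-207)²]
d = √[729 + 3721 + 400]
d = √4850
d ≈ 69.64


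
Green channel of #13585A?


Color: #13585A
R = 13 = 19
G = 58 = 88
B = 5A = 90
Green = 88


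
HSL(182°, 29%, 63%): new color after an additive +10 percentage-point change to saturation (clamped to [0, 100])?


Original S = 29%
Adjustment = +10 percentage points
New S = 29 + (10) = 39
Clamp to [0, 100] → 39
= HSL(182°, 39%, 63%)


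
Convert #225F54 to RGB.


22 → 34 (R)
5F → 95 (G)
54 → 84 (B)
= RGB(34, 95, 84)


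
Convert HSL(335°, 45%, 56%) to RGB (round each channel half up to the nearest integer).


H=335°, S=0.45, L=0.56
C = (1-|2L-1|)×S = (1-|0.12|)×0.45 = 0.396
H' = H/60 = 335/60 ≈ 5.5833; X = C×(1-|H' mod 2 - 1|) = 0.165
m = L - C/2 = 0.56 - 0.198 = 0.362
Sector ⌊H'⌋ = 5 → (R',G',B') = (0.396, 0.0, 0.165)
RGB = ((R'+m)×255, (G'+m)×255, (B'+m)×255) = (193.29, 92.31, 134.385)
Round half up → RGB(193, 92, 134)


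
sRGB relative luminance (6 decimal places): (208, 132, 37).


Linearize each channel (sRGB transfer function): c = v/255; c_lin = c/12.92 if c ≤ 0.04045, else ((c+0.055)/1.055)^2.4
  R: 208/255 ≈ 0.815686 > 0.04045 → ((0.815686+0.055)/1.055)^2.4 ≈ 0.630757
  G: 132/255 ≈ 0.517647 > 0.04045 → ((0.517647+0.055)/1.055)^2.4 ≈ 0.230740
  B: 37/255 ≈ 0.145098 > 0.04045 → ((0.145098+0.055)/1.055)^2.4 ≈ 0.018500
R_lin = 0.630757, G_lin = 0.230740, B_lin = 0.018500
L = 0.2126×R + 0.7152×G + 0.0722×B
L = 0.2126×0.630757 + 0.7152×0.230740 + 0.0722×0.018500
L ≈ 0.300460


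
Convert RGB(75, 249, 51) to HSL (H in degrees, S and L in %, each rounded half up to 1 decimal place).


Normalize: R'=75/255≈0.2941, G'=249/255≈0.9765, B'=51/255≈0.2000
Max=249/255, Min=51/255, Δ=Max-Min=198/255
L = (Max+Min)/2 = (249+51)/510 = 300/510 = 0.58823… → L = 58.8%
L > 0.5 → S = Δ/(2-Max-Min) = 198/(510-249-51) = 198/210 = 0.94285… → S = 94.3%
(the 1/255 factors cancel in S and H, so raw channel differences can be used)
Max is G' → H = 60 × ((B-R)/Δ + 2) = 60 × ((51-75)/198 + 2)
  -24/198 + 2 = -0.1212… + 2 = 1.8787…
  H = 60 × 1.8787… = 112.727…° → H = 112.7°
= HSL(112.7°, 94.3%, 58.8%)


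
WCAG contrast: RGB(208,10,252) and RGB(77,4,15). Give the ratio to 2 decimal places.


Linearize each sRGB channel c=v/255: c/12.92 if c ≤ 0.04045 else ((c+0.055)/1.055)^2.4
L = 0.2126×R_lin + 0.7152×G_lin + 0.0722×B_lin
Color 1 (208,10,252):
  R=208: 208/255≈0.8157 > 0.04045 → ((0.8157+0.055)/1.055)^2.4 ≈ 0.63076
  G=10: 10/255≈0.0392 ≤ 0.04045 → 0.0392/12.92 ≈ 0.00304
  B=252: 252/255≈0.9882 > 0.04045 → ((0.9882+0.055)/1.055)^2.4 ≈ 0.97345
  L1 = 0.2126×0.63076 + 0.7152×0.00304 + 0.0722×0.97345 ≈ 0.20655
Color 2 (77,4,15):
  R=77: 77/255≈0.3020 > 0.04045 → ((0.3020+0.055)/1.055)^2.4 ≈ 0.07421
  G=4: 4/255≈0.0157 ≤ 0.04045 → 0.0157/12.92 ≈ 0.00121
  B=15: 15/255≈0.0588 > 0.04045 → ((0.0588+0.055)/1.055)^2.4 ≈ 0.00478
  L2 = 0.2126×0.07421 + 0.7152×0.00121 + 0.0722×0.00478 ≈ 0.01699
Lighter = 0.20655, Darker = 0.01699
Ratio = (L_lighter + 0.05) / (L_darker + 0.05)
Ratio = (0.20655 + 0.05) / (0.01699 + 0.05) = 0.25655 / 0.06699 ≈ 3.8297
Ratio ≈ 3.83:1


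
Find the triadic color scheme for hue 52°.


Triadic: equally spaced at 120° intervals
H1 = 52°
H2 = (52 + 120) mod 360 = 172°
H3 = (52 + 240) mod 360 = 292°
Triadic = 52°, 172°, 292°


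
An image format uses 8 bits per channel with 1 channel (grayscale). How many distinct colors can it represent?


Total bits = 8 bits/channel × 1 channels = 8 bits
Distinct colors = 2^8
= 256 colors


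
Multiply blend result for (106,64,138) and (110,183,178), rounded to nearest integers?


Multiply: C = A×B/255, rounded to nearest integer
R: 106×110/255 = 11660/255 ≈ 45.725 → 46
G: 64×183/255 = 11712/255 ≈ 45.929 → 46
B: 138×178/255 = 24564/255 ≈ 96.329 → 96
= RGB(46, 46, 96)


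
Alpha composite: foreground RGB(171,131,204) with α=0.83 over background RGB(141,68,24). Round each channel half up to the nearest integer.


C = α×F + (1-α)×B, with 1-α = 0.17
R: 0.83×171 + 0.17×141 = 141.93 + 23.97 = 165.90 → 166
G: 0.83×131 + 0.17×68 = 108.73 + 11.56 = 120.29 → 120
B: 0.83×204 + 0.17×24 = 169.32 + 4.08 = 173.40 → 173
= RGB(166, 120, 173)


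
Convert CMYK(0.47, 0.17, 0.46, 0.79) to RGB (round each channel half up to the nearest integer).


R = 255 × (1-C) × (1-K) = 255 × 0.53 × 0.21 = 28.3815 → 28
G = 255 × (1-M) × (1-K) = 255 × 0.83 × 0.21 = 44.4465 → 44
B = 255 × (1-Y) × (1-K) = 255 × 0.54 × 0.21 = 28.917 → 29
= RGB(28, 44, 29)


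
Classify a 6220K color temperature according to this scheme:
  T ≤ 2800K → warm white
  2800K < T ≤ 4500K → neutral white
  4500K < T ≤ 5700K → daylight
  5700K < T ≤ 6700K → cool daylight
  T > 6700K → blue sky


Temperature: 6220K
5700K < 6220K ≤ 6700K → cool daylight
Classification: cool daylight


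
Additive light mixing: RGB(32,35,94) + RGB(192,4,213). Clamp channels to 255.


Additive: each channel = min(255, C₁+C₂)
R: 32+192 = 224 → 224
G: 35+4 = 39 → 39
B: 94+213 = 307 → 255
= RGB(224, 39, 255)


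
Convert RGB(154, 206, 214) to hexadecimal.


R = 154 → 9A (hex)
G = 206 → CE (hex)
B = 214 → D6 (hex)
Hex = #9ACED6


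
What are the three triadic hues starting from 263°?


Triadic: equally spaced at 120° intervals
H1 = 263°
H2 = (263 + 120) mod 360 = 23°
H3 = (263 + 240) mod 360 = 143°
Triadic = 263°, 23°, 143°


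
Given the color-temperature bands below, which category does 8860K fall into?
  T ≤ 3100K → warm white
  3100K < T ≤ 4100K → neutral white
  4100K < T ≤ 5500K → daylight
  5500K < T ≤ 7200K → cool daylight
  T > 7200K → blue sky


Temperature: 8860K
8860K > 7200K → blue sky
Classification: blue sky


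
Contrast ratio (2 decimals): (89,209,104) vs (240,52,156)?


Linearize each sRGB channel c=v/255: c/12.92 if c ≤ 0.04045 else ((c+0.055)/1.055)^2.4
L = 0.2126×R_lin + 0.7152×G_lin + 0.0722×B_lin
Color 1 (89,209,104):
  R=89: 89/255≈0.3490 > 0.04045 → ((0.3490+0.055)/1.055)^2.4 ≈ 0.09990
  G=209: 209/255≈0.8196 > 0.04045 → ((0.8196+0.055)/1.055)^2.4 ≈ 0.63760
  B=104: 104/255≈0.4078 > 0.04045 → ((0.4078+0.055)/1.055)^2.4 ≈ 0.13843
  L1 = 0.2126×0.09990 + 0.7152×0.63760 + 0.0722×0.13843 ≈ 0.48724
Color 2 (240,52,156):
  R=240: 240/255≈0.9412 > 0.04045 → ((0.9412+0.055)/1.055)^2.4 ≈ 0.87137
  G=52: 52/255≈0.2039 > 0.04045 → ((0.2039+0.055)/1.055)^2.4 ≈ 0.03434
  B=156: 156/255≈0.6118 > 0.04045 → ((0.6118+0.055)/1.055)^2.4 ≈ 0.33245
  L2 = 0.2126×0.87137 + 0.7152×0.03434 + 0.0722×0.33245 ≈ 0.23382
Lighter = 0.48724, Darker = 0.23382
Ratio = (L_lighter + 0.05) / (L_darker + 0.05)
Ratio = (0.48724 + 0.05) / (0.23382 + 0.05) = 0.53724 / 0.28382 ≈ 1.8929
Ratio ≈ 1.89:1


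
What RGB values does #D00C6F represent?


D0 → 208 (R)
0C → 12 (G)
6F → 111 (B)
= RGB(208, 12, 111)


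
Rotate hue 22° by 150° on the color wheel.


New hue = (H + rotation) mod 360
New hue = (22 + 150) mod 360
= 172 mod 360
= 172°


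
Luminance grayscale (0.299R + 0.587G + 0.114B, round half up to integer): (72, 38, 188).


Gray = 0.299×R + 0.587×G + 0.114×B
Gray = 0.299×72 + 0.587×38 + 0.114×188
Gray = 21.528 + 22.306 + 21.432
Gray = 65.266 → round half up → 65
Gray = 65


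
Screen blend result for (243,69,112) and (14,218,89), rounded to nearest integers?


Screen: C = 255 - (255-A)×(255-B)/255, rounded to nearest integer
R: 255 - (255-243)×(255-14)/255 = 255 - 2892/255 ≈ 255 - 11.341 = 243.659 → 244
G: 255 - (255-69)×(255-218)/255 = 255 - 6882/255 ≈ 255 - 26.988 = 228.012 → 228
B: 255 - (255-112)×(255-89)/255 = 255 - 23738/255 ≈ 255 - 93.090 = 161.910 → 162
= RGB(244, 228, 162)


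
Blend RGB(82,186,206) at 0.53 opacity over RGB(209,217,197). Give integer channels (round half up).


C = α×F + (1-α)×B, with 1-α = 0.47
R: 0.53×82 + 0.47×209 = 43.46 + 98.23 = 141.69 → 142
G: 0.53×186 + 0.47×217 = 98.58 + 101.99 = 200.57 → 201
B: 0.53×206 + 0.47×197 = 109.18 + 92.59 = 201.77 → 202
= RGB(142, 201, 202)


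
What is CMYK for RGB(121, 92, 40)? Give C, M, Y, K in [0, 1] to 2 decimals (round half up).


R'=121/255≈0.4745, G'=92/255≈0.3608, B'=40/255≈0.1569
K = 1 - max(R',G',B') = 1 - 121/255 = 134/255 = 0.52549… → 0.53
(1-R'-K)/(1-K) simplifies to (max-R)/max with max = 121:
C = (121-121)/121 = 0/121 = 0 → 0.00
M = (121-92)/121 = 29/121 = 0.23966… → 0.24
Y = (121-40)/121 = 81/121 = 0.66942… → 0.67
= CMYK(0.00, 0.24, 0.67, 0.53)


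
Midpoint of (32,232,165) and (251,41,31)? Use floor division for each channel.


Midpoint: each channel = ⌊(C₁+C₂)/2⌋
R: ⌊(32+251)/2⌋ = 141
G: ⌊(232+41)/2⌋ = 136
B: ⌊(165+31)/2⌋ = 98
= RGB(141, 136, 98)


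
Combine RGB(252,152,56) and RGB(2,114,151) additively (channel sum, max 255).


Additive: each channel = min(255, C₁+C₂)
R: 252+2 = 254 → 254
G: 152+114 = 266 → 255
B: 56+151 = 207 → 207
= RGB(254, 255, 207)


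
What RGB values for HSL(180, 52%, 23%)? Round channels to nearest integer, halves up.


H=180°, S=0.52, L=0.23
C = (1-|2L-1|)×S = (1-|-0.54|)×0.52 = 0.2392
H' = H/60 = 180/60 ≈ 3.0000; X = C×(1-|H' mod 2 - 1|) = 0.2392
m = L - C/2 = 0.23 - 0.1196 = 0.1104
Sector ⌊H'⌋ = 3 → (R',G',B') = (0.0, 0.2392, 0.2392)
RGB = ((R'+m)×255, (G'+m)×255, (B'+m)×255) = (28.152, 89.148, 89.148)
Round half up → RGB(28, 89, 89)


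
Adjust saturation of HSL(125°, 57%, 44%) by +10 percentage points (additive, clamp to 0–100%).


Original S = 57%
Adjustment = +10 percentage points
New S = 57 + (10) = 67
Clamp to [0, 100] → 67
= HSL(125°, 67%, 44%)


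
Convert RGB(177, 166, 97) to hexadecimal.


R = 177 → B1 (hex)
G = 166 → A6 (hex)
B = 97 → 61 (hex)
Hex = #B1A661


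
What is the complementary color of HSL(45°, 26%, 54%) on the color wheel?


Complement = opposite side of color wheel = hue + 180°
H' = (45 + 180) mod 360 = 225°
S and L unchanged.
= HSL(225°, 26%, 54%)


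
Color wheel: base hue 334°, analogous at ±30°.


Base hue: 334°
Left analog: (334 - 30) mod 360 = 304°
Right analog: (334 + 30) mod 360 = 4°
Analogous hues = 304° and 4°


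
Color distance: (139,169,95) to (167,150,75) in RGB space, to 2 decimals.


d = √[(R₁-R₂)² + (G₁-G₂)² + (B₁-B₂)²]
d = √[(139-167)² + (169-150)² + (95-75)²]
d = √[784 + 361 + 400]
d = √1545
d ≈ 39.31


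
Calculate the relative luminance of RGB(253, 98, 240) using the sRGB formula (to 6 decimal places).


Linearize each channel (sRGB transfer function): c = v/255; c_lin = c/12.92 if c ≤ 0.04045, else ((c+0.055)/1.055)^2.4
  R: 253/255 ≈ 0.992157 > 0.04045 → ((0.992157+0.055)/1.055)^2.4 ≈ 0.982251
  G: 98/255 ≈ 0.384314 > 0.04045 → ((0.384314+0.055)/1.055)^2.4 ≈ 0.122139
  B: 240/255 ≈ 0.941176 > 0.04045 → ((0.941176+0.055)/1.055)^2.4 ≈ 0.871367
R_lin = 0.982251, G_lin = 0.122139, B_lin = 0.871367
L = 0.2126×R + 0.7152×G + 0.0722×B
L = 0.2126×0.982251 + 0.7152×0.122139 + 0.0722×0.871367
L ≈ 0.359093


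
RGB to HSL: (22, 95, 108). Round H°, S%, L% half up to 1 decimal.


Normalize: R'=22/255≈0.0863, G'=95/255≈0.3725, B'=108/255≈0.4235
Max=108/255, Min=22/255, Δ=Max-Min=86/255
L = (Max+Min)/2 = (108+22)/510 = 130/510 = 0.25490… → L = 25.5%
L ≤ 0.5 → S = Δ/(Max+Min) = 86/(108+22) = 86/130 = 0.66153… → S = 66.2%
(the 1/255 factors cancel in S and H, so raw channel differences can be used)
Max is B' → H = 60 × ((R-G)/Δ + 4) = 60 × ((22-95)/86 + 4)
  -73/86 + 4 = -0.8488… + 4 = 3.1511…
  H = 60 × 3.1511… = 189.069…° → H = 189.1°
= HSL(189.1°, 66.2%, 25.5%)


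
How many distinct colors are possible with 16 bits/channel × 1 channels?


Total bits = 16 bits/channel × 1 channels = 16 bits
Distinct colors = 2^16
= 65,536 colors


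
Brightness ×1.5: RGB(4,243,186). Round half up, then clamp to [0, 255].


Multiply each channel by 1.5, round half up, clamp to [0, 255]
R: 4×1.5 = 6
G: 243×1.5 = 364.5 → round → 365 → clamp → 255
B: 186×1.5 = 279 → clamp → 255
= RGB(6, 255, 255)


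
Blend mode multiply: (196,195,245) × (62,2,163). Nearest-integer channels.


Multiply: C = A×B/255, rounded to nearest integer
R: 196×62/255 = 12152/255 ≈ 47.655 → 48
G: 195×2/255 = 390/255 ≈ 1.529 → 2
B: 245×163/255 = 39935/255 ≈ 156.608 → 157
= RGB(48, 2, 157)


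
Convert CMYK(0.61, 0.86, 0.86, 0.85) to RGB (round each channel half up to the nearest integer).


R = 255 × (1-C) × (1-K) = 255 × 0.39 × 0.15 = 14.9175 → 15
G = 255 × (1-M) × (1-K) = 255 × 0.14 × 0.15 = 5.355 → 5
B = 255 × (1-Y) × (1-K) = 255 × 0.14 × 0.15 = 5.355 → 5
= RGB(15, 5, 5)


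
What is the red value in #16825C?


Color: #16825C
R = 16 = 22
G = 82 = 130
B = 5C = 92
Red = 22


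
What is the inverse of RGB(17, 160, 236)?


Invert: (255-R, 255-G, 255-B)
R: 255-17 = 238
G: 255-160 = 95
B: 255-236 = 19
= RGB(238, 95, 19)


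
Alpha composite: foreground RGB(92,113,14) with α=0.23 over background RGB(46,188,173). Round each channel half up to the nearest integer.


C = α×F + (1-α)×B, with 1-α = 0.77
R: 0.23×92 + 0.77×46 = 21.16 + 35.42 = 56.58 → 57
G: 0.23×113 + 0.77×188 = 25.99 + 144.76 = 170.75 → 171
B: 0.23×14 + 0.77×173 = 3.22 + 133.21 = 136.43 → 136
= RGB(57, 171, 136)
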